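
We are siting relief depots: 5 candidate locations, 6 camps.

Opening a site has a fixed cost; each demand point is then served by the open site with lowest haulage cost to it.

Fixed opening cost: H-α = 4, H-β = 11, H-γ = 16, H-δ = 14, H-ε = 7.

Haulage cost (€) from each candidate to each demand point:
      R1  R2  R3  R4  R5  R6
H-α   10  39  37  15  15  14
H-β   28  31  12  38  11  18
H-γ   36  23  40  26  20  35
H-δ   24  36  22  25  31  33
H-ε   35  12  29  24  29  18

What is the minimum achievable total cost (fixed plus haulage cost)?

96

Open {H-α, H-β, H-ε}: assign each demand point to its cheapest open site.
  R1→H-α 10, R2→H-ε 12, R3→H-β 12, R4→H-α 15, R5→H-β 11, R6→H-α 14
  haulage cost 74, fixed 22 → total 96.
Compare {H-α, H-ε}: haulage cost 95 + fixed 11 = 106.
Compare {H-α, H-β}: haulage cost 93 + fixed 15 = 108.
Compare {H-α, H-β, H-δ, H-ε}: haulage cost 74 + fixed 36 = 110.
All other subsets cost ≥ 106. Minimum total cost: 96.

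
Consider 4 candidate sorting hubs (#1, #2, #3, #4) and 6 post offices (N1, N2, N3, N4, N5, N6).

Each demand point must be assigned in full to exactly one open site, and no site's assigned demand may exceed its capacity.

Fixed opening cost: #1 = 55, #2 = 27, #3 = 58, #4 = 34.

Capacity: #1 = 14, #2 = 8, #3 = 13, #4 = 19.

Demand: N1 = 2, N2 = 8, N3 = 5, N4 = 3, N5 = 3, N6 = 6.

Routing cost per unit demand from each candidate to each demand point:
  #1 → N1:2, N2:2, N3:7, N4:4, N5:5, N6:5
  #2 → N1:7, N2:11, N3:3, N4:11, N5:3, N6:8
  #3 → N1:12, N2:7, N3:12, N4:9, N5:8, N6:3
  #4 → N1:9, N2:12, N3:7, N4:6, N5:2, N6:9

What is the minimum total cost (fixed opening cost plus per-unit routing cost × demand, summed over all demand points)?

212

Open {#1, #4}; cheapest assignment that respects the capacities:
  #1 (cap 14, load 14): N2, N6 — cost 8×2 + 6×5 = 46
  #4 (cap 19, load 13): N1, N3, N4, N5 — cost 2×9 + 5×7 + 3×6 + 3×2 = 77
  Shipping 123, fixed 89 → total 212.
  Any other capacity-feasible assignment to {#1, #4} ships for at least 123.
Compare {#1, #2, #3}: its best feasible assignment gives total 214.
Compare {#1, #2, #4}: its best feasible assignment gives total 215.
Every other set of open sites that can feasibly serve all demand totals ≥ 214 even under its best assignment. Minimum: 212.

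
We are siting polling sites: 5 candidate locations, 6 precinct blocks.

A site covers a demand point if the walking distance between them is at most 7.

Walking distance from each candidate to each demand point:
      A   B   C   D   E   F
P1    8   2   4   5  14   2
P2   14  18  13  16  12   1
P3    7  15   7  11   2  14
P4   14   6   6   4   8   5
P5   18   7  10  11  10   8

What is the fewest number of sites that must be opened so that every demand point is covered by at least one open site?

2

Coverage sets (demand points within 7 of each site):
  P1: {B, C, D, F}
  P2: {F}
  P3: {A, C, E}
  P4: {B, C, D, F}
  P5: {B}
No single site covers all 6 demand points.
But {P1, P3} covers everything, so the minimum is 2.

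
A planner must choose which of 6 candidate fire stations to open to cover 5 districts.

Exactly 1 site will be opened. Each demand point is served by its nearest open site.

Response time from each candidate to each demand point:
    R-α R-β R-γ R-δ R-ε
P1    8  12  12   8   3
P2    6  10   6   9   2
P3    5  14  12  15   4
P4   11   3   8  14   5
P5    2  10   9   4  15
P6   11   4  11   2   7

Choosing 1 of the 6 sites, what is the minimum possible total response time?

Open {P2}.
  R-α→P2 6, R-β→P2 10, R-γ→P2 6, R-δ→P2 9, R-ε→P2 2  ⇒ total 33.
Compare {P6}: total 35.
Compare {P5}: total 40.
No size-1 selection does better; minimum is 33.

33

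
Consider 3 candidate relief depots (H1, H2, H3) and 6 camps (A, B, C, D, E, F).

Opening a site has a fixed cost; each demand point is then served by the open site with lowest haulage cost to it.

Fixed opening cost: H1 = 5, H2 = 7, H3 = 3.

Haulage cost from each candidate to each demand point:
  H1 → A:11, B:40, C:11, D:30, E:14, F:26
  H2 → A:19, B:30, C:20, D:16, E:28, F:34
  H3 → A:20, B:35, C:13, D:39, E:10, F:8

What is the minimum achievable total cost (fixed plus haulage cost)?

101

Open {H1, H2, H3}: assign each demand point to its cheapest open site.
  A→H1 11, B→H2 30, C→H1 11, D→H2 16, E→H3 10, F→H3 8
  haulage cost 86, fixed 15 → total 101.
Compare {H2, H3}: haulage cost 96 + fixed 10 = 106.
Compare {H1, H3}: haulage cost 105 + fixed 8 = 113.
Compare {H1, H2}: haulage cost 108 + fixed 12 = 120.
All other subsets cost ≥ 106. Minimum total cost: 101.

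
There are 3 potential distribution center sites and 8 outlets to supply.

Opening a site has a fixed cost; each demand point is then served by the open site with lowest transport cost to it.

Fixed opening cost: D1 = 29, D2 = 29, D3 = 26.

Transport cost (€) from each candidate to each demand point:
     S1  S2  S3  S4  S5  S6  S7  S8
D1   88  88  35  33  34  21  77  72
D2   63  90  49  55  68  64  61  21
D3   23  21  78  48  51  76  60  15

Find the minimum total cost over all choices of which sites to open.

297

Open {D1, D3}: assign each demand point to its cheapest open site.
  S1→D3 23, S2→D3 21, S3→D1 35, S4→D1 33, S5→D1 34, S6→D1 21, S7→D3 60, S8→D3 15
  transport cost 242, fixed 55 → total 297.
Compare {D1, D2, D3}: transport cost 242 + fixed 84 = 326.
Compare {D2, D3}: transport cost 331 + fixed 55 = 386.
Compare {D3}: transport cost 372 + fixed 26 = 398.
All other subsets cost ≥ 326. Minimum total cost: 297.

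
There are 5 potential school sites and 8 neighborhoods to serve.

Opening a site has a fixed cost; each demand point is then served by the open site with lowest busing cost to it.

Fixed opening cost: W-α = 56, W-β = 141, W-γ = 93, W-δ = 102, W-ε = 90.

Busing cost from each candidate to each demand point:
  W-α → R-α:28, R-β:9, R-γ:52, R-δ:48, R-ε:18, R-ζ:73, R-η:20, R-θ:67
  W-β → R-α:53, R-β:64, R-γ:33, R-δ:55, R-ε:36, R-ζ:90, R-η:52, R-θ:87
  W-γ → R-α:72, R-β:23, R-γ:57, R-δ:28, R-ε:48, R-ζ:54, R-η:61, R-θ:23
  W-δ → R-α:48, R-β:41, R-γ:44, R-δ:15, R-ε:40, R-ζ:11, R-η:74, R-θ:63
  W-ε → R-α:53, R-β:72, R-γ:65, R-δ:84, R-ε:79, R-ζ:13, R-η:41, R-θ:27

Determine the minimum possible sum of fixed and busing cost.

361

Open {W-α, W-ε}: assign each demand point to its cheapest open site.
  R-α→W-α 28, R-β→W-α 9, R-γ→W-α 52, R-δ→W-α 48, R-ε→W-α 18, R-ζ→W-ε 13, R-η→W-α 20, R-θ→W-ε 27
  busing cost 215, fixed 146 → total 361.
Compare {W-α, W-δ}: busing cost 208 + fixed 158 = 366.
Compare {W-α}: busing cost 315 + fixed 56 = 371.
Compare {W-α, W-γ}: busing cost 232 + fixed 149 = 381.
All other subsets cost ≥ 366. Minimum total cost: 361.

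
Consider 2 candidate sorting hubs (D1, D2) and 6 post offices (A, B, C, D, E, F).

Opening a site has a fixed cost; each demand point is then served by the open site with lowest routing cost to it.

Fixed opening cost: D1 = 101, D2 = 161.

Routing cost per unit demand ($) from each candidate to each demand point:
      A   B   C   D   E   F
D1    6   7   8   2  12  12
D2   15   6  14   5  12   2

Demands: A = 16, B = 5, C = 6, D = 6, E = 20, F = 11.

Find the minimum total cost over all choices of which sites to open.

Open {D1}: assign each demand point to its cheapest open site.
  A→D1 16×6=96, B→D1 5×7=35, C→D1 6×8=48, D→D1 6×2=12, E→D1 20×12=240, F→D1 11×12=132
  routing cost 563, fixed 101 → total 664.
Compare {D1, D2}: routing cost 448 + fixed 262 = 710.
Compare {D2}: routing cost 646 + fixed 161 = 807.

664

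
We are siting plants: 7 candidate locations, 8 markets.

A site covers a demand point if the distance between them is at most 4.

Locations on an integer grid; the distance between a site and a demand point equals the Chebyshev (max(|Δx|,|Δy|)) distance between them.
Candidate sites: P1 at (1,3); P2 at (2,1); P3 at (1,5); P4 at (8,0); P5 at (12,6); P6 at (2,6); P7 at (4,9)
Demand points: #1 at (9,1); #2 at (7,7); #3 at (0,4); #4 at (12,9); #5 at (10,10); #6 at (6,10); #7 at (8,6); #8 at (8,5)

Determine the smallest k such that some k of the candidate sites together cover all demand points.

4

Coverage sets (demand points within 4 of each site):
  P1: {#3}
  P2: {#3}
  P3: {#3}
  P4: {#1}
  P5: {#4, #5, #7, #8}
  P6: {#3, #6}
  P7: {#2, #6, #7, #8}
No 3 sites suffice: every size-3 union leaves at least one demand point uncovered.
But {P1, P4, P5, P7} covers everything, so the minimum is 4.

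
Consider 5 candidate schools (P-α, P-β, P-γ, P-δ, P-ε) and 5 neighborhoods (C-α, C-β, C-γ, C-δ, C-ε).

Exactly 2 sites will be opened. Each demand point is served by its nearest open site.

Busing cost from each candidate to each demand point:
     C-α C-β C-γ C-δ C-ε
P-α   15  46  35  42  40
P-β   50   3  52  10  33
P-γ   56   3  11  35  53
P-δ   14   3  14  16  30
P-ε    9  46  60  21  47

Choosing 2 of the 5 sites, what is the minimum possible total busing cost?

71

Open {P-β, P-δ}.
  C-α→P-δ 14, C-β→P-β 3, C-γ→P-δ 14, C-δ→P-β 10, C-ε→P-δ 30  ⇒ total 71.
Compare {P-δ, P-ε}: total 72.
Compare {P-γ, P-δ}: total 74.
No size-2 selection does better; minimum is 71.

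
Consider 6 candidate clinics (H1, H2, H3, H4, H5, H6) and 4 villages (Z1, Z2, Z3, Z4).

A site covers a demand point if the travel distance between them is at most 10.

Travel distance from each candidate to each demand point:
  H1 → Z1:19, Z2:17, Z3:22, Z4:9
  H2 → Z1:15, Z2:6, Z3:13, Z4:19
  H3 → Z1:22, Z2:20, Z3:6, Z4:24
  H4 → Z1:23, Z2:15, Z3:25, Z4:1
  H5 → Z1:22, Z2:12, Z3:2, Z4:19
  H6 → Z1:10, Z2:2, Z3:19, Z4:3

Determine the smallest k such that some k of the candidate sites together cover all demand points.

Coverage sets (demand points within 10 of each site):
  H1: {Z4}
  H2: {Z2}
  H3: {Z3}
  H4: {Z4}
  H5: {Z3}
  H6: {Z1, Z2, Z4}
No single site covers all 4 demand points.
But {H3, H6} covers everything, so the minimum is 2.

2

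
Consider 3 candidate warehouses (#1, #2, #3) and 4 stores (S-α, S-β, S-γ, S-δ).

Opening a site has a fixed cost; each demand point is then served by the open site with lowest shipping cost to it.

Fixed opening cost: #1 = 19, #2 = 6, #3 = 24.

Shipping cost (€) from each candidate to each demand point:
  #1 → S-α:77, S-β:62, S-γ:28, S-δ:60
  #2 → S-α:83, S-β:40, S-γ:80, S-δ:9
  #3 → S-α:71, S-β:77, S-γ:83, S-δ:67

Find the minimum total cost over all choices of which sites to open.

Open {#1, #2}: assign each demand point to its cheapest open site.
  S-α→#1 77, S-β→#2 40, S-γ→#1 28, S-δ→#2 9
  shipping cost 154, fixed 25 → total 179.
Compare {#1, #2, #3}: shipping cost 148 + fixed 49 = 197.
Compare {#2}: shipping cost 212 + fixed 6 = 218.
Compare {#2, #3}: shipping cost 200 + fixed 30 = 230.
All other subsets cost ≥ 197. Minimum total cost: 179.

179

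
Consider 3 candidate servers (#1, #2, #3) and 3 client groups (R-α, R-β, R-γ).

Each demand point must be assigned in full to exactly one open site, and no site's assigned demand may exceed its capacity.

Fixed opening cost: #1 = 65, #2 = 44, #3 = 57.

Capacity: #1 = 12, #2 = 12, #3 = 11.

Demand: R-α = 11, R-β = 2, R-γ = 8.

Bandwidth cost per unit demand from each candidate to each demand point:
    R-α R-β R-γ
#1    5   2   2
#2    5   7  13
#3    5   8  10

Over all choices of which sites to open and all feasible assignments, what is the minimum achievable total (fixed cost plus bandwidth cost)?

184

Open {#1, #2}; cheapest assignment that respects the capacities:
  #1 (cap 12, load 10): R-β, R-γ — cost 2×2 + 8×2 = 20
  #2 (cap 12, load 11): R-α — cost 11×5 = 55
  Shipping 75, fixed 109 → total 184.
  Any other capacity-feasible assignment to {#1, #2} ships for at least 75.
Compare {#1, #3}: its best feasible assignment gives total 197.
Compare {#1, #2, #3}: its best feasible assignment gives total 241.
Every other set of open sites that can feasibly serve all demand totals ≥ 197 even under its best assignment. Minimum: 184.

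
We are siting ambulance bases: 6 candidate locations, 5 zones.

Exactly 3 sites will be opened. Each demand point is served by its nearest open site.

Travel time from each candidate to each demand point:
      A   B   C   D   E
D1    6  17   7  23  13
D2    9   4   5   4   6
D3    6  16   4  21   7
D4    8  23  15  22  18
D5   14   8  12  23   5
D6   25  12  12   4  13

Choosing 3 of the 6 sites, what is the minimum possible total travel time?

Open {D2, D3, D5}.
  A→D3 6, B→D2 4, C→D3 4, D→D2 4, E→D5 5  ⇒ total 23.
Compare {D1, D2, D3}: total 24.
Compare {D1, D2, D5}: total 24.
No size-3 selection does better; minimum is 23.

23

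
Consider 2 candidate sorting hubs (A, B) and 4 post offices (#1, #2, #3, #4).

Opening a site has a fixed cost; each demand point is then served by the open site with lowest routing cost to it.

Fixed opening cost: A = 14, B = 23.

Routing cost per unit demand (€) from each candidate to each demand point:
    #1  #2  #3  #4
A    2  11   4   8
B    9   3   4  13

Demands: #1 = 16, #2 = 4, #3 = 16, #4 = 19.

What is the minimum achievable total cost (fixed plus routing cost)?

297

Open {A, B}: assign each demand point to its cheapest open site.
  #1→A 16×2=32, #2→B 4×3=12, #3→A 16×4=64, #4→A 19×8=152
  routing cost 260, fixed 37 → total 297.
Compare {A}: routing cost 292 + fixed 14 = 306.
Compare {B}: routing cost 467 + fixed 23 = 490.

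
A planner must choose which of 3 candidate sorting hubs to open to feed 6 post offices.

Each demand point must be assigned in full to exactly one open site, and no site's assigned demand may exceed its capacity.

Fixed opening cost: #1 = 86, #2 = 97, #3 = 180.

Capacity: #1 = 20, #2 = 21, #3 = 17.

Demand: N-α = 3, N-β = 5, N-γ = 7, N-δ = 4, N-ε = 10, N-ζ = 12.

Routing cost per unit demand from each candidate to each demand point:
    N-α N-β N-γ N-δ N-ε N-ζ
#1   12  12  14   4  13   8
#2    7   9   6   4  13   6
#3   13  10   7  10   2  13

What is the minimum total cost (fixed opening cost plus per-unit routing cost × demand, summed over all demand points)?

563

Open {#1, #2}; cheapest assignment that respects the capacities:
  #1 (cap 20, load 20): N-α, N-β, N-ζ — cost 3×12 + 5×12 + 12×8 = 192
  #2 (cap 21, load 21): N-γ, N-δ, N-ε — cost 7×6 + 4×4 + 10×13 = 188
  Shipping 380, fixed 183 → total 563.
  Any other capacity-feasible assignment to {#1, #2} ships for at least 380.
Compare {#1, #2, #3}: its best feasible assignment gives total 586.
Every other set of open sites that can feasibly serve all demand totals ≥ 586 even under its best assignment. Minimum: 563.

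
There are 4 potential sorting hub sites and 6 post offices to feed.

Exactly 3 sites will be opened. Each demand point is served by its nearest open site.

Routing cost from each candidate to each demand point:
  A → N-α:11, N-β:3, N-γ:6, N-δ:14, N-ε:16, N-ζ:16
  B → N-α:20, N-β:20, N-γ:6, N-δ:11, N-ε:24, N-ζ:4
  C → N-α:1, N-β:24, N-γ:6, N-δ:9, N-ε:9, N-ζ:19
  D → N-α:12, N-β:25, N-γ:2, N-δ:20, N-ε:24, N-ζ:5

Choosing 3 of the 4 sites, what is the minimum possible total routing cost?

Open {A, C, D}.
  N-α→C 1, N-β→A 3, N-γ→D 2, N-δ→C 9, N-ε→C 9, N-ζ→D 5  ⇒ total 29.
Compare {A, B, C}: total 32.
Compare {B, C, D}: total 45.
No size-3 selection does better; minimum is 29.

29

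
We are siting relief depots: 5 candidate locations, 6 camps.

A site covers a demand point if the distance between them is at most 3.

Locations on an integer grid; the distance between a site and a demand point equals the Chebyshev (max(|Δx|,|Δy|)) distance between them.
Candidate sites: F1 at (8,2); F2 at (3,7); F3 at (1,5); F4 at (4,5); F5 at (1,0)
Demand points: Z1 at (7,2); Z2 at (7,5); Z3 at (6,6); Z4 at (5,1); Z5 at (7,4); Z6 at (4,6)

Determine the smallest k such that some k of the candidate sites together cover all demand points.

2

Coverage sets (demand points within 3 of each site):
  F1: {Z1, Z2, Z4, Z5}
  F2: {Z3, Z6}
  F3: {Z6}
  F4: {Z1, Z2, Z3, Z5, Z6}
  F5: {}
No single site covers all 6 demand points.
But {F1, F2} covers everything, so the minimum is 2.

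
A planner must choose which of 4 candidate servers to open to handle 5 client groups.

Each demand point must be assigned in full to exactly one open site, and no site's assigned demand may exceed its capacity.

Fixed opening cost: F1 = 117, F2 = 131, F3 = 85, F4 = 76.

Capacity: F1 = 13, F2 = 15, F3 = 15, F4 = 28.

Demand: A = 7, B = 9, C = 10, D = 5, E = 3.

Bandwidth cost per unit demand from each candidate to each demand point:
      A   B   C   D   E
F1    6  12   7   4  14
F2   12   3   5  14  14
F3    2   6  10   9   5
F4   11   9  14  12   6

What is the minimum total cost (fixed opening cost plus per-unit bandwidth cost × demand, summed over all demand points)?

Open {F3, F4}; cheapest assignment that respects the capacities:
  F3 (cap 15, load 15): A, D, E — cost 7×2 + 5×9 + 3×5 = 74
  F4 (cap 28, load 19): B, C — cost 9×9 + 10×14 = 221
  Shipping 295, fixed 161 → total 456.
  Any other capacity-feasible assignment to {F3, F4} ships for at least 295.
Compare {F2, F4}: its best feasible assignment gives total 493.
Compare {F1, F4}: its best feasible assignment gives total 494.
Every other set of open sites that can feasibly serve all demand totals ≥ 493 even under its best assignment. Minimum: 456.

456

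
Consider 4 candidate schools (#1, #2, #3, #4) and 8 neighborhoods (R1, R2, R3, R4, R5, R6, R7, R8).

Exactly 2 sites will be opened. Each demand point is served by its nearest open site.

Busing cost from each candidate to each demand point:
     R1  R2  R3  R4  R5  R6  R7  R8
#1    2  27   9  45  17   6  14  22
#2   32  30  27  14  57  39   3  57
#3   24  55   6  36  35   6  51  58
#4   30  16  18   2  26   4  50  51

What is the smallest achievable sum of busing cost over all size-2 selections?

Open {#1, #4}.
  R1→#1 2, R2→#4 16, R3→#1 9, R4→#4 2, R5→#1 17, R6→#4 4, R7→#1 14, R8→#1 22  ⇒ total 86.
Compare {#1, #2}: total 100.
Compare {#1, #3}: total 130.
No size-2 selection does better; minimum is 86.

86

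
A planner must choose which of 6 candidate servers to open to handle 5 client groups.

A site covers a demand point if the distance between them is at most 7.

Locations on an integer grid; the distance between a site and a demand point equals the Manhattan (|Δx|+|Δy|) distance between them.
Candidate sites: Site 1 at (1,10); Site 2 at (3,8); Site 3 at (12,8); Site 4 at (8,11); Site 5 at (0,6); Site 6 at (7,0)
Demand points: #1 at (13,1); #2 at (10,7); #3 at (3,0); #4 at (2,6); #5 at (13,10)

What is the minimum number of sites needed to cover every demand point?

Coverage sets (demand points within 7 of each site):
  Site 1: {#4}
  Site 2: {#4}
  Site 3: {#2, #5}
  Site 4: {#2, #5}
  Site 5: {#4}
  Site 6: {#1, #3}
No 2 sites suffice: every size-2 union leaves at least one demand point uncovered.
But {Site 1, Site 3, Site 6} covers everything, so the minimum is 3.

3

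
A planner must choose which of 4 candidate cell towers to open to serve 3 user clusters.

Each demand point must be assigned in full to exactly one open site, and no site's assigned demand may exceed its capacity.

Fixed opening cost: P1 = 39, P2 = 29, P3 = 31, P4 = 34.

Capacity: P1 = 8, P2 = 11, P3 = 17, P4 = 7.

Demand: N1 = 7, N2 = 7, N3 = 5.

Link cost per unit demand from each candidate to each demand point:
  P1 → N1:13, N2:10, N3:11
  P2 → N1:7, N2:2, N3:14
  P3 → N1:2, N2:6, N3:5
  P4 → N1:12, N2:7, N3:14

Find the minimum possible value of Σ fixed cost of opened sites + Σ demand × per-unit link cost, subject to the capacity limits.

Open {P2, P3}; cheapest assignment that respects the capacities:
  P2 (cap 11, load 7): N2 — cost 7×2 = 14
  P3 (cap 17, load 12): N1, N3 — cost 7×2 + 5×5 = 39
  Shipping 53, fixed 60 → total 113.
  Any other capacity-feasible assignment to {P2, P3} ships for at least 53.
Compare {P2, P3, P4}: its best feasible assignment gives total 147.
Compare {P1, P2, P3}: its best feasible assignment gives total 152.
Every other set of open sites that can feasibly serve all demand totals ≥ 147 even under its best assignment. Minimum: 113.

113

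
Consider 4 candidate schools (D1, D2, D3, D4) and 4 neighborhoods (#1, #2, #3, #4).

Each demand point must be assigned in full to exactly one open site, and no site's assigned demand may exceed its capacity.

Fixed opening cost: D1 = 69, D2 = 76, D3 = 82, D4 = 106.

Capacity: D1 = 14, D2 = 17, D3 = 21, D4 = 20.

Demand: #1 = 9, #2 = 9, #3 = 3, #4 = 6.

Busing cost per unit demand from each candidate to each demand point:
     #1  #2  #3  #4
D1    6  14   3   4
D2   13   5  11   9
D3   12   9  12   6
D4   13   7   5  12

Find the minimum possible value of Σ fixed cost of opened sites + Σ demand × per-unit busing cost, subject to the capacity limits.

307

Open {D1, D2}; cheapest assignment that respects the capacities:
  D1 (cap 14, load 12): #1, #3 — cost 9×6 + 3×3 = 63
  D2 (cap 17, load 15): #2, #4 — cost 9×5 + 6×9 = 99
  Shipping 162, fixed 145 → total 307.
  Any other capacity-feasible assignment to {D1, D2} ships for at least 162.
Compare {D1, D3}: its best feasible assignment gives total 331.
Compare {D1, D2, D3}: its best feasible assignment gives total 371.
Every other set of open sites that can feasibly serve all demand totals ≥ 331 even under its best assignment. Minimum: 307.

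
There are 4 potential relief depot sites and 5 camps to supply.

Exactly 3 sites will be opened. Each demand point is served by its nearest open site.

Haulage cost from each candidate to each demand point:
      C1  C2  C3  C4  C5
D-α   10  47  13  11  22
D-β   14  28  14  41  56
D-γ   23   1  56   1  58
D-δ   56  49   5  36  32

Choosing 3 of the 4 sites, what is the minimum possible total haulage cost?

Open {D-α, D-γ, D-δ}.
  C1→D-α 10, C2→D-γ 1, C3→D-δ 5, C4→D-γ 1, C5→D-α 22  ⇒ total 39.
Compare {D-α, D-β, D-γ}: total 47.
Compare {D-β, D-γ, D-δ}: total 53.
No size-3 selection does better; minimum is 39.

39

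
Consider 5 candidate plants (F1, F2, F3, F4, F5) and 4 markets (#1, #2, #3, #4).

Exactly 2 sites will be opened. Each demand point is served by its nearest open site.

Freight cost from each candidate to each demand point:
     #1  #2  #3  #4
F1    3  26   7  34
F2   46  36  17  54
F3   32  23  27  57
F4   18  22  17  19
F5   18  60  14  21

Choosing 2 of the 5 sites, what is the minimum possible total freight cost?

51

Open {F1, F4}.
  #1→F1 3, #2→F4 22, #3→F1 7, #4→F4 19  ⇒ total 51.
Compare {F1, F5}: total 57.
Compare {F1, F3}: total 67.
No size-2 selection does better; minimum is 51.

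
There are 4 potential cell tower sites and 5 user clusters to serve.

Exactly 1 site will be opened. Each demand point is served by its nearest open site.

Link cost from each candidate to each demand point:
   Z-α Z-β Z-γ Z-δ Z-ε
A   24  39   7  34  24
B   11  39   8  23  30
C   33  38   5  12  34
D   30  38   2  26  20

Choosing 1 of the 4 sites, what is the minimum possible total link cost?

111

Open {B}.
  Z-α→B 11, Z-β→B 39, Z-γ→B 8, Z-δ→B 23, Z-ε→B 30  ⇒ total 111.
Compare {D}: total 116.
Compare {C}: total 122.
No size-1 selection does better; minimum is 111.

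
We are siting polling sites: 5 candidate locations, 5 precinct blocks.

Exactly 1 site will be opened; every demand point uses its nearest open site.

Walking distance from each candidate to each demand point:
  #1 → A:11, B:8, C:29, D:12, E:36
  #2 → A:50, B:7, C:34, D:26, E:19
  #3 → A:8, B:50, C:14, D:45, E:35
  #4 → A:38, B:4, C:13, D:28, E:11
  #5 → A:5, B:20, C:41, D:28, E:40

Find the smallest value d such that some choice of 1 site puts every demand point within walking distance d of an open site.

36

Open {#1}.
  Farthest demand point is E at walking distance 36 (to #1); all others are ≤ 36.
With {#4} the worst case is 38.
With {#5} the worst case is 41.
No size-1 selection achieves below 36.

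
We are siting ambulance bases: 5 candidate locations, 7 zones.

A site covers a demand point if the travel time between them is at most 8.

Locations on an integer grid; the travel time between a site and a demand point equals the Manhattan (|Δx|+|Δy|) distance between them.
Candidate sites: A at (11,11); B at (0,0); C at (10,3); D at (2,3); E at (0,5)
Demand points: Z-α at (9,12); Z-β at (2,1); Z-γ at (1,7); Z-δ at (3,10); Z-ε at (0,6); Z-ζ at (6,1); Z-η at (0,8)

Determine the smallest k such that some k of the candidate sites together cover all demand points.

2

Coverage sets (demand points within 8 of each site):
  A: {Z-α}
  B: {Z-β, Z-γ, Z-ε, Z-ζ, Z-η}
  C: {Z-ζ}
  D: {Z-β, Z-γ, Z-δ, Z-ε, Z-ζ, Z-η}
  E: {Z-β, Z-γ, Z-δ, Z-ε, Z-η}
No single site covers all 7 demand points.
But {A, D} covers everything, so the minimum is 2.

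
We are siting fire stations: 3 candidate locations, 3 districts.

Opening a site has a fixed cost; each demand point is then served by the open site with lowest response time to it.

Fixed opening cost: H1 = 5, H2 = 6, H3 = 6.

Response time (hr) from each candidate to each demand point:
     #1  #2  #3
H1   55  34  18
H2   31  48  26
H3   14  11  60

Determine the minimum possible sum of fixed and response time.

54

Open {H1, H3}: assign each demand point to its cheapest open site.
  #1→H3 14, #2→H3 11, #3→H1 18
  response time 43, fixed 11 → total 54.
Compare {H1, H2, H3}: response time 43 + fixed 17 = 60.
Compare {H2, H3}: response time 51 + fixed 12 = 63.
Compare {H3}: response time 85 + fixed 6 = 91.
All other subsets cost ≥ 60. Minimum total cost: 54.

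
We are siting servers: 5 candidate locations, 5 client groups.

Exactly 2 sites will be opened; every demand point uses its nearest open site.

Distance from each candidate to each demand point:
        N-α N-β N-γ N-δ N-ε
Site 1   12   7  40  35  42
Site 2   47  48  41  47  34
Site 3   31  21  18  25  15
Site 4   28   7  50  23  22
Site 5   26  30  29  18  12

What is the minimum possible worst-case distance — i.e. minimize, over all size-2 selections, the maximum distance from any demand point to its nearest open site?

Open {Site 1, Site 3}.
  Farthest demand point is N-δ at distance 25 (to Site 3); all others are ≤ 25.
With {Site 3, Site 5} the worst case is 26.
With {Site 3, Site 4} the worst case is 28.
No size-2 selection achieves below 25.

25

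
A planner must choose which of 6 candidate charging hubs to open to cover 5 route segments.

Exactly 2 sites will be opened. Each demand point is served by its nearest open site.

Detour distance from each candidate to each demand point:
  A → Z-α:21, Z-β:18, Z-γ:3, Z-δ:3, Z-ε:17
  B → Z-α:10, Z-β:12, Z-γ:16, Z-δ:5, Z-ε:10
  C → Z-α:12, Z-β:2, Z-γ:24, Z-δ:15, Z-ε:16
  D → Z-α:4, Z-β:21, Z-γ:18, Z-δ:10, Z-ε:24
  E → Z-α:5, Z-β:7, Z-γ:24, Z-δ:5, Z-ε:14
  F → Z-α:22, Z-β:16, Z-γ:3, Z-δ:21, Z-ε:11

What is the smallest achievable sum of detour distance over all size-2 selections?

Open {E, F}.
  Z-α→E 5, Z-β→E 7, Z-γ→F 3, Z-δ→E 5, Z-ε→F 11  ⇒ total 31.
Compare {A, E}: total 32.
Compare {A, C}: total 36.
No size-2 selection does better; minimum is 31.

31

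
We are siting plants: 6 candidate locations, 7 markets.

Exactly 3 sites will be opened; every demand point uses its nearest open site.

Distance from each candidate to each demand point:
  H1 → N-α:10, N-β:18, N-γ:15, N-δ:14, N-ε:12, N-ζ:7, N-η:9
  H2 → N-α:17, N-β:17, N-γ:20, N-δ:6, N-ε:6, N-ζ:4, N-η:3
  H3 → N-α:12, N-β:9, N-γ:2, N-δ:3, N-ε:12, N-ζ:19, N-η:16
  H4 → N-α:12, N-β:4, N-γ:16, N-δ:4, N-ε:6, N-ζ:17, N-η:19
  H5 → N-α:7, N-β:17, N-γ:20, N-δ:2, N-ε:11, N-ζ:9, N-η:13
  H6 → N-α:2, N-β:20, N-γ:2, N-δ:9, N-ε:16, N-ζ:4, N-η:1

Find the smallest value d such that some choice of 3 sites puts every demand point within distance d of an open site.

6

Open {H1, H4, H6}.
  Farthest demand point is N-ε at distance 6 (to H4); all others are ≤ 6.
With {H2, H4, H6} the worst case is 6.
With {H3, H4, H6} the worst case is 6.
No size-3 selection achieves below 6.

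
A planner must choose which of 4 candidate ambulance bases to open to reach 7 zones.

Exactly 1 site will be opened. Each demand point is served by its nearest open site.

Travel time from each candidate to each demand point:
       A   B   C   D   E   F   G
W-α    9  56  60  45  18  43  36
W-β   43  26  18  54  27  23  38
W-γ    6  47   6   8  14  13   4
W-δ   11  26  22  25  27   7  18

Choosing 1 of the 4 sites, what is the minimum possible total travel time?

98

Open {W-γ}.
  A→W-γ 6, B→W-γ 47, C→W-γ 6, D→W-γ 8, E→W-γ 14, F→W-γ 13, G→W-γ 4  ⇒ total 98.
Compare {W-δ}: total 136.
Compare {W-β}: total 229.
No size-1 selection does better; minimum is 98.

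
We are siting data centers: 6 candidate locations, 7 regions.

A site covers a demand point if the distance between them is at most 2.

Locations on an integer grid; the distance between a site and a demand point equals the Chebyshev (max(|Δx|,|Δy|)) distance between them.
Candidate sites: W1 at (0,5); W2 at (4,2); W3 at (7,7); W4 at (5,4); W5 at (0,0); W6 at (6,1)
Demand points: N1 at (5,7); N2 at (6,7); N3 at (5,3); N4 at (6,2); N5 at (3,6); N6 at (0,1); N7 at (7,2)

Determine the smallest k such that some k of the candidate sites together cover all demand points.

3

Coverage sets (demand points within 2 of each site):
  W1: {}
  W2: {N3, N4}
  W3: {N1, N2}
  W4: {N3, N4, N5, N7}
  W5: {N6}
  W6: {N3, N4, N7}
No 2 sites suffice: every size-2 union leaves at least one demand point uncovered.
But {W3, W4, W5} covers everything, so the minimum is 3.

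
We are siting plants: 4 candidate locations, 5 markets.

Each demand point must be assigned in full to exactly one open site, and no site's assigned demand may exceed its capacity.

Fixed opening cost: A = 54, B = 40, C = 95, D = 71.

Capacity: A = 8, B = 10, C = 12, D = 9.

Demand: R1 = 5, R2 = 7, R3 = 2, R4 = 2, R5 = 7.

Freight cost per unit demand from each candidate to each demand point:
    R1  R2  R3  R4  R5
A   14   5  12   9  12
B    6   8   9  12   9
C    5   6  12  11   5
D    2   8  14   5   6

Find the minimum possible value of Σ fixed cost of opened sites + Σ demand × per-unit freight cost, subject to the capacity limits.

Open {A, B, D}; cheapest assignment that respects the capacities:
  A (cap 8, load 7): R2 — cost 7×5 = 35
  B (cap 10, load 7): R1, R3 — cost 5×6 + 2×9 = 48
  D (cap 9, load 9): R4, R5 — cost 2×5 + 7×6 = 52
  Shipping 135, fixed 165 → total 300.
  Any other capacity-feasible assignment to {A, B, D} ships for at least 135.
Compare {A, B, C}: its best feasible assignment gives total 326.
Compare {A, C, D}: its best feasible assignment gives total 334.
Every other set of open sites that can feasibly serve all demand totals ≥ 326 even under its best assignment. Minimum: 300.

300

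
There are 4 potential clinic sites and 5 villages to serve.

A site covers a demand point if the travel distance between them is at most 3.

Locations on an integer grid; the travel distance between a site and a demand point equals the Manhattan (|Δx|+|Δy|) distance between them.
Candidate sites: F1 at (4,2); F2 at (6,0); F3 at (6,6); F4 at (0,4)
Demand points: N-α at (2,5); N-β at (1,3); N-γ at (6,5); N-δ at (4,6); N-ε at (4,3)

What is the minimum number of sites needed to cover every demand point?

3

Coverage sets (demand points within 3 of each site):
  F1: {N-ε}
  F2: {}
  F3: {N-γ, N-δ}
  F4: {N-α, N-β}
No 2 sites suffice: every size-2 union leaves at least one demand point uncovered.
But {F1, F3, F4} covers everything, so the minimum is 3.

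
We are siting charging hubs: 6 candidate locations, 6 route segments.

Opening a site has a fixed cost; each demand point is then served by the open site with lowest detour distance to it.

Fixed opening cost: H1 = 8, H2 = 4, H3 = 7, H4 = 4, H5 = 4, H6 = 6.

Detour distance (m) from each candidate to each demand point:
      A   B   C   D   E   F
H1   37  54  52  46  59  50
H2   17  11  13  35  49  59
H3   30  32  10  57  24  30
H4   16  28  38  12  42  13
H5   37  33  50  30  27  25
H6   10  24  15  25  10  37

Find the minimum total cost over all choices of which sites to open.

83

Open {H2, H4, H6}: assign each demand point to its cheapest open site.
  A→H6 10, B→H2 11, C→H2 13, D→H4 12, E→H6 10, F→H4 13
  detour distance 69, fixed 14 → total 83.
Compare {H2, H3, H4, H6}: detour distance 66 + fixed 21 = 87.
Compare {H2, H4, H5, H6}: detour distance 69 + fixed 18 = 87.
Compare {H1, H2, H4, H6}: detour distance 69 + fixed 22 = 91.
All other subsets cost ≥ 87. Minimum total cost: 83.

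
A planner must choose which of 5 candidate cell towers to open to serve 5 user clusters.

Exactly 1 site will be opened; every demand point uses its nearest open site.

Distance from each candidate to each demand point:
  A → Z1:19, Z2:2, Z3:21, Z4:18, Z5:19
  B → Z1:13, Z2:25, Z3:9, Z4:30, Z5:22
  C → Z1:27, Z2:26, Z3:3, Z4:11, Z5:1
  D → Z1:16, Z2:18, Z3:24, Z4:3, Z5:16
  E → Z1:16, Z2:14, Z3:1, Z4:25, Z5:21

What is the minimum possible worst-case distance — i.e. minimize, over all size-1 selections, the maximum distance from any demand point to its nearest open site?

Open {A}.
  Farthest demand point is Z3 at distance 21 (to A); all others are ≤ 21.
With {D} the worst case is 24.
With {E} the worst case is 25.
No size-1 selection achieves below 21.

21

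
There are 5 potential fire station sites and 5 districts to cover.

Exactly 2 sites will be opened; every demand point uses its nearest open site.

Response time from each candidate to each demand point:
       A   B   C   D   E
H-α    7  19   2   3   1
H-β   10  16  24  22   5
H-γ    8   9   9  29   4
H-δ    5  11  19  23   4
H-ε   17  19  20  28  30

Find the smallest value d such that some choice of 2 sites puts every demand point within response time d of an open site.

9

Open {H-α, H-γ}.
  Farthest demand point is B at response time 9 (to H-γ); all others are ≤ 9.
With {H-α, H-δ} the worst case is 11.
With {H-α, H-β} the worst case is 16.
No size-2 selection achieves below 9.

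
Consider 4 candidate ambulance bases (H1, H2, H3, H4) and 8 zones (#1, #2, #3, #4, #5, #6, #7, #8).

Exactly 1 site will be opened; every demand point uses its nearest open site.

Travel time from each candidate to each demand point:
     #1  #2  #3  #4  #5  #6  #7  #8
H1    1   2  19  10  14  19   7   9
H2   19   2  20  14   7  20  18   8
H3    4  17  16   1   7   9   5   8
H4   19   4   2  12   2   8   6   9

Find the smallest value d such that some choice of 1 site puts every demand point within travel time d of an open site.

17

Open {H3}.
  Farthest demand point is #2 at travel time 17 (to H3); all others are ≤ 17.
With {H1} the worst case is 19.
With {H4} the worst case is 19.
No size-1 selection achieves below 17.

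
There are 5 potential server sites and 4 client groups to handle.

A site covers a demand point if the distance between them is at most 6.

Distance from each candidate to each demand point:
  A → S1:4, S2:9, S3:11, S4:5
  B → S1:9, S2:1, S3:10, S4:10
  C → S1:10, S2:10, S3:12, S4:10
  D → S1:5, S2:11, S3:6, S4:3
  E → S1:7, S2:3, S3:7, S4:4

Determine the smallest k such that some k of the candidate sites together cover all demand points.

Coverage sets (demand points within 6 of each site):
  A: {S1, S4}
  B: {S2}
  C: {}
  D: {S1, S3, S4}
  E: {S2, S4}
No single site covers all 4 demand points.
But {B, D} covers everything, so the minimum is 2.

2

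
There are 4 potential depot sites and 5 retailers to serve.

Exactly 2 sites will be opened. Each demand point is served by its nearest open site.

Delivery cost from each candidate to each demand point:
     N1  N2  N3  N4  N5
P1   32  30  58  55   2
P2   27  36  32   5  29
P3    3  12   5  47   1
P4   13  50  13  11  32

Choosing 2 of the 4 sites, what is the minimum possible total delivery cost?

26

Open {P2, P3}.
  N1→P3 3, N2→P3 12, N3→P3 5, N4→P2 5, N5→P3 1  ⇒ total 26.
Compare {P3, P4}: total 32.
Compare {P1, P3}: total 68.
No size-2 selection does better; minimum is 26.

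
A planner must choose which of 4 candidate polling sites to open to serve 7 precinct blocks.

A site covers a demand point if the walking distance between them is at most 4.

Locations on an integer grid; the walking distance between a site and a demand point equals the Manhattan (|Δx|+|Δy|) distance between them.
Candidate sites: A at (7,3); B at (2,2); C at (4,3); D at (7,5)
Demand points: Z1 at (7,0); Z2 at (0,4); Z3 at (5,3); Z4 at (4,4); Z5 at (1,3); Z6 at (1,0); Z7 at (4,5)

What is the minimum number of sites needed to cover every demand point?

Coverage sets (demand points within 4 of each site):
  A: {Z1, Z3, Z4}
  B: {Z2, Z3, Z4, Z5, Z6}
  C: {Z3, Z4, Z5, Z7}
  D: {Z3, Z4, Z7}
No 2 sites suffice: every size-2 union leaves at least one demand point uncovered.
But {A, B, C} covers everything, so the minimum is 3.

3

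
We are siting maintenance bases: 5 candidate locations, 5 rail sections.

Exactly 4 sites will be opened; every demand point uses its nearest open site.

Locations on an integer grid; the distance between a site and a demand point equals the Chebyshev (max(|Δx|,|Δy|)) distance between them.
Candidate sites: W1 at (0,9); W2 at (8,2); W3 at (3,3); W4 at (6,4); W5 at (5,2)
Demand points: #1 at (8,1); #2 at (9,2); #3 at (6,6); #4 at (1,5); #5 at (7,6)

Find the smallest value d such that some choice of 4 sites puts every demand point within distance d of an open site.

2

Open {W1, W2, W3, W4}.
  Farthest demand point is #3 at distance 2 (to W4); all others are ≤ 2.
With {W2, W3, W4, W5} the worst case is 2.
With {W1, W3, W4, W5} the worst case is 3.
No size-4 selection achieves below 2.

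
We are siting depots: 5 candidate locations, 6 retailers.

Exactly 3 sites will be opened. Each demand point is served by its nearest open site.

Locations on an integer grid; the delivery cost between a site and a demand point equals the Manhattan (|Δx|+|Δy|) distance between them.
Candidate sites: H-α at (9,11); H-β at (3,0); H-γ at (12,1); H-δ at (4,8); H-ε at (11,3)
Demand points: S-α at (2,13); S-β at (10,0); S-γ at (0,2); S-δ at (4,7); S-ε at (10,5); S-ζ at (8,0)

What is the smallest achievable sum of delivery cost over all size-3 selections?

Open {H-β, H-δ, H-ε}.
  S-α→H-δ 7, S-β→H-ε 4, S-γ→H-β 5, S-δ→H-δ 1, S-ε→H-ε 3, S-ζ→H-β 5  ⇒ total 25.
Compare {H-β, H-γ, H-δ}: total 27.
Compare {H-γ, H-δ, H-ε}: total 29.
No size-3 selection does better; minimum is 25.

25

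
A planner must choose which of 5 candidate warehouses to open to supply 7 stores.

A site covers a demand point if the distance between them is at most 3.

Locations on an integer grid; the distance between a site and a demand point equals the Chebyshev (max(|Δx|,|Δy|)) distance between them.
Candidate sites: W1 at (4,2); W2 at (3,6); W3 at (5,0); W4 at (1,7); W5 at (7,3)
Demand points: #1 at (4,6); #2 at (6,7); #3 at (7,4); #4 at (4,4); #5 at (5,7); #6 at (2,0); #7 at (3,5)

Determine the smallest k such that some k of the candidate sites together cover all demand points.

2

Coverage sets (demand points within 3 of each site):
  W1: {#3, #4, #6, #7}
  W2: {#1, #2, #4, #5, #7}
  W3: {#6}
  W4: {#1, #4, #7}
  W5: {#1, #3, #4}
No single site covers all 7 demand points.
But {W1, W2} covers everything, so the minimum is 2.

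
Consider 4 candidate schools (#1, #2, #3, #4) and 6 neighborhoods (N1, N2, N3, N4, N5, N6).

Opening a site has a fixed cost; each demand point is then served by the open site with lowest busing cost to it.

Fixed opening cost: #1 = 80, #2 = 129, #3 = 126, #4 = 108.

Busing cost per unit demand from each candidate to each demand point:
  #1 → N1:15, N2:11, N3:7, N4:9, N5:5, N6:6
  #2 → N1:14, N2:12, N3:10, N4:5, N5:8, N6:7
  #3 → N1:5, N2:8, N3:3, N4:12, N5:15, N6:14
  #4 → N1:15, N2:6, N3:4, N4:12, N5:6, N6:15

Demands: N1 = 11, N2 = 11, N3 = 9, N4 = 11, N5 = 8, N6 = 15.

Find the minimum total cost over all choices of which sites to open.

605

Open {#1, #3}: assign each demand point to its cheapest open site.
  N1→#3 11×5=55, N2→#3 11×8=88, N3→#3 9×3=27, N4→#1 11×9=99, N5→#1 8×5=40, N6→#1 15×6=90
  busing cost 399, fixed 206 → total 605.
Compare {#2, #3}: busing cost 394 + fixed 255 = 649.
Compare {#1}: busing cost 578 + fixed 80 = 658.
Compare {#1, #4}: busing cost 496 + fixed 188 = 684.
All other subsets cost ≥ 649. Minimum total cost: 605.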